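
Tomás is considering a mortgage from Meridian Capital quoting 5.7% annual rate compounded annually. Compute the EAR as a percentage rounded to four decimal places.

5.7000%

Annual compounding means the effective rate equals the nominal rate: 5.7000%.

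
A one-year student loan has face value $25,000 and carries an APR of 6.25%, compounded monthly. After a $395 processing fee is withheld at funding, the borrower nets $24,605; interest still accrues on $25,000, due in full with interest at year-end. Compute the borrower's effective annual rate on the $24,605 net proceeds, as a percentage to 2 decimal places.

Amount owed after one year: 25,000 × (1 + 0.0625/12)^12 = 25,000 × 1.064322 = $26,608.05.
Effective rate on net proceeds: 26,608.05 / 24,605 − 1 = 0.081408 = 8.14%.

8.14%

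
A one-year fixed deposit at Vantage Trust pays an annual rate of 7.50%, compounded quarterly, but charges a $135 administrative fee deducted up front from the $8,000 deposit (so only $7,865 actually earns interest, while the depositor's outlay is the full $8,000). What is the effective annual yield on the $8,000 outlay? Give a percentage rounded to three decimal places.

Value after one year: 7,865 × (1 + 0.0750/4)^4 = 7,865 × 1.077136 = $8,471.67.
Effective yield on the $8,000 outlay: 8,471.67 / 8,000 − 1 = 0.058959 = 5.896%.

5.896%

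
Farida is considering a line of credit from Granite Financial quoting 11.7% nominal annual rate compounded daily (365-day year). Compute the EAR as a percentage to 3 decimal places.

EAR = (1 + 0.117/365)^365 − 1.
= 1.124098 − 1 = 12.410%.

12.410%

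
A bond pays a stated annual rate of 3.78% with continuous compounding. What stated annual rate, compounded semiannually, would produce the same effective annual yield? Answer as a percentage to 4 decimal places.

3.8159%

EAR under continuous compounding: e^0.0378 − 1 = 0.038524.
Solve (1 + r/2)^2 = 1.038524: r/2 = 1.038524^(1/2) − 1 = 0.019080, so r = 0.038159 = 3.8159%.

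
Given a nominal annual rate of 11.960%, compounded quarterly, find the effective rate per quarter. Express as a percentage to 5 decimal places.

2.99000%

With a nominal annual rate compounded quarterly, the periodic rate is the nominal rate divided by 4.
i = 0.11960 / 4 = 0.0299000 = 2.99000%.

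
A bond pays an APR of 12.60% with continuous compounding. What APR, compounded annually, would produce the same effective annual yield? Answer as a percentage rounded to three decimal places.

EAR under continuous compounding: e^0.1260 − 1 = 0.134282.
Compounded annually, the equivalent nominal rate is the EAR itself: 13.428%.

13.428%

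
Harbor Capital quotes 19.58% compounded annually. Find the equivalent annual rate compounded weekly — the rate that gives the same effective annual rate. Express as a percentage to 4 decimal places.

Compounded annually, EAR = nominal = 0.195800.
Solve (1 + r/52)^52 = 1.195800: r/52 = 1.195800^(1/52) − 1 = 0.003445, so r = 0.179123 = 17.9123%.

17.9123%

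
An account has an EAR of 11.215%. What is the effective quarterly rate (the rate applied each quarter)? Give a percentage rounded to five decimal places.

2.69300%

The per-quarter rate i satisfies (1 + i)^4 = 1 + 0.11215.
i = 1.11215^(1/4) − 1 = 0.0269300 = 2.69300%.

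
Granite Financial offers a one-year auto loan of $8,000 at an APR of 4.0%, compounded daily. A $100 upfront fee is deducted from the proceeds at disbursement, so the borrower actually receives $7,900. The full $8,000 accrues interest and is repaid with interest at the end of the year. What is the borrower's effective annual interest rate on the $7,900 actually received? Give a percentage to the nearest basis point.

5.40%

Amount owed after one year: 8,000 × (1 + 0.040/365)^365 = 8,000 × 1.040808 = $8,326.47.
Effective rate on net proceeds: 8,326.47 / 7,900 − 1 = 0.053983 = 5.40%.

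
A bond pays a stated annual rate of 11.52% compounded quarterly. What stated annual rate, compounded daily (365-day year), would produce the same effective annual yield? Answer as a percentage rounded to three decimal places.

11.359%

EAR = (1 + 0.1152/4)^4 − 1 = 0.120273.
Solve (1 + r/365)^365 = 1.120273: r/365 = 1.120273^(1/365) − 1 = 0.000311, so r = 0.113590 = 11.359%.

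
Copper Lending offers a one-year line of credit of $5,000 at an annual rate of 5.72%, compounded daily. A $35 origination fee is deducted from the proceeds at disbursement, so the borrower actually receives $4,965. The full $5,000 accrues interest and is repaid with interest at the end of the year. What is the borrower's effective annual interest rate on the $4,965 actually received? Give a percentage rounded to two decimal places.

6.63%

Amount owed after one year: 5,000 × (1 + 0.0572/365)^365 = 5,000 × 1.058863 = $5,294.31.
Effective rate on net proceeds: 5,294.31 / 4,965 − 1 = 0.066327 = 6.63%.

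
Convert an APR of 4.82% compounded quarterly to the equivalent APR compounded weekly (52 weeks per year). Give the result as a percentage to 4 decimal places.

4.7934%

EAR = (1 + 0.0482/4)^4 − 1 = 0.049078.
Solve (1 + r/52)^52 = 1.049078: r/52 = 1.049078^(1/52) − 1 = 0.000922, so r = 0.047934 = 4.7934%.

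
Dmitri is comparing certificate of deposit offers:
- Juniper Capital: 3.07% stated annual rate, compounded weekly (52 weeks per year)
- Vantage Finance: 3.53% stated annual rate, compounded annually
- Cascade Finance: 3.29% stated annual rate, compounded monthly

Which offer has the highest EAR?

Juniper Capital: (1 + 0.0307/52)^52 − 1 = 3.117%
Vantage Finance: compounded annually, EAR = 3.530%
Cascade Finance: (1 + 0.0329/12)^12 − 1 = 3.340%
The highest effective annual rate is Vantage Finance at 3.530%.

Vantage Finance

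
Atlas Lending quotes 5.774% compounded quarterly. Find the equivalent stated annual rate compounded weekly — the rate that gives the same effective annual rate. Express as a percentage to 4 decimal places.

EAR = (1 + 0.05774/4)^4 − 1 = 0.059002.
Solve (1 + r/52)^52 = 1.059002: r/52 = 1.059002^(1/52) − 1 = 0.001103, so r = 0.057359 = 5.7359%.

5.7359%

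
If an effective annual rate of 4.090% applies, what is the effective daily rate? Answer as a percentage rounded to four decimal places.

0.0110%

The per-day rate i satisfies (1 + i)^365 = 1 + 0.04090.
i = 1.04090^(1/365) − 1 = 0.0001098 = 0.0110%.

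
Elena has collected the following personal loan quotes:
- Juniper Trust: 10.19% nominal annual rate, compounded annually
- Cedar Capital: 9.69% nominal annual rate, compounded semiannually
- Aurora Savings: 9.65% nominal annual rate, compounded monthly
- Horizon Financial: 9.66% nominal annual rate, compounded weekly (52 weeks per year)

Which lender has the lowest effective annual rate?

Cedar Capital

Juniper Trust: compounded annually, EAR = 10.190%
Cedar Capital: (1 + 0.0969/2)^2 − 1 = 9.925%
Aurora Savings: (1 + 0.0965/12)^12 − 1 = 10.088%
Horizon Financial: (1 + 0.0966/52)^52 − 1 = 10.132%
The lowest effective annual rate is Cedar Capital at 9.925%.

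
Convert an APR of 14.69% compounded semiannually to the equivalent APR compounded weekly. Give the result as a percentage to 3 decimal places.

EAR = (1 + 0.1469/2)^2 − 1 = 0.152295.
Solve (1 + r/52)^52 = 1.152295: r/52 = 1.152295^(1/52) − 1 = 0.002730, so r = 0.141949 = 14.195%.

14.195%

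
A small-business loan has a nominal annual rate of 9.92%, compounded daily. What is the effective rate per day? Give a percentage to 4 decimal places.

With a nominal annual rate compounded daily, the periodic rate is the nominal rate divided by 365.
i = 0.0992 / 365 = 0.0002718 = 0.0272%.

0.0272%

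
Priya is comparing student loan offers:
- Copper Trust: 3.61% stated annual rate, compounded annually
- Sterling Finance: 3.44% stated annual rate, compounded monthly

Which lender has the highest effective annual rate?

Copper Trust

Copper Trust: compounded annually, EAR = 3.610%
Sterling Finance: (1 + 0.0344/12)^12 − 1 = 3.495%
The highest effective annual rate is Copper Trust at 3.610%.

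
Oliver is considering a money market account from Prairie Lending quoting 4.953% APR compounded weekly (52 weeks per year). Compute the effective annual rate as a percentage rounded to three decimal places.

5.075%

EAR = (1 + 0.04953/52)^52 − 1.
= (1 + 0.000953)^52 − 1 = 1.050752 − 1 = 5.075%.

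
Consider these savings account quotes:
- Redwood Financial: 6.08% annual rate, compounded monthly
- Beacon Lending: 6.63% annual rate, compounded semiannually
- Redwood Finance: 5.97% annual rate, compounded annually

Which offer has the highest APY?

Beacon Lending

Redwood Financial: (1 + 0.0608/12)^12 − 1 = 6.252%
Beacon Lending: (1 + 0.0663/2)^2 − 1 = 6.740%
Redwood Finance: compounded annually, EAR = 5.970%
The highest effective annual rate is Beacon Lending at 6.740%.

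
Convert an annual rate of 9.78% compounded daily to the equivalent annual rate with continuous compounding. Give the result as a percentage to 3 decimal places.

9.779%

EAR = (1 + 0.0978/365)^365 − 1 = 0.102728.
Equivalent continuous rate: r = ln(1 + 0.102728) = 0.097787 = 9.779%.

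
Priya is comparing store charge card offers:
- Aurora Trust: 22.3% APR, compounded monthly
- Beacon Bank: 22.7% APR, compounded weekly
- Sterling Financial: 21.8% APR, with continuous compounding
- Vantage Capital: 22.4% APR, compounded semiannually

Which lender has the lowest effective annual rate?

Vantage Capital

Aurora Trust: (1 + 0.223/12)^12 − 1 = 24.727%
Beacon Bank: (1 + 0.227/52)^52 − 1 = 25.421%
Sterling Financial: e^0.218 − 1 = 24.359%
Vantage Capital: (1 + 0.224/2)^2 − 1 = 23.654%
The lowest effective annual rate is Vantage Capital at 23.654%.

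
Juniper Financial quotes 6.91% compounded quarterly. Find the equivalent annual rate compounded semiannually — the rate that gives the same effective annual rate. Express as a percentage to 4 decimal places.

6.9697%

EAR = (1 + 0.0691/4)^4 − 1 = 0.070911.
Solve (1 + r/2)^2 = 1.070911: r/2 = 1.070911^(1/2) − 1 = 0.034848, so r = 0.069697 = 6.9697%.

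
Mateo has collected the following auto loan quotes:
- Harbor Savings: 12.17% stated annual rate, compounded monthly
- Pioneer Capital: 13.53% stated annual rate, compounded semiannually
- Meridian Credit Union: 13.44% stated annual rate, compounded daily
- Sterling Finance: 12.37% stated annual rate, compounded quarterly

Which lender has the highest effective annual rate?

Harbor Savings: (1 + 0.1217/12)^12 − 1 = 12.872%
Pioneer Capital: (1 + 0.1353/2)^2 − 1 = 13.988%
Meridian Credit Union: (1 + 0.1344/365)^365 − 1 = 14.382%
Sterling Finance: (1 + 0.1237/4)^4 − 1 = 12.956%
The highest effective annual rate is Meridian Credit Union at 14.382%.

Meridian Credit Union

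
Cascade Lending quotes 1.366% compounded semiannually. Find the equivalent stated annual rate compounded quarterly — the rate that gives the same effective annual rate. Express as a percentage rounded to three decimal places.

1.364%

EAR = (1 + 0.01366/2)^2 − 1 = 0.013707.
Solve (1 + r/4)^4 = 1.013707: r/4 = 1.013707^(1/4) − 1 = 0.003409, so r = 0.013637 = 1.364%.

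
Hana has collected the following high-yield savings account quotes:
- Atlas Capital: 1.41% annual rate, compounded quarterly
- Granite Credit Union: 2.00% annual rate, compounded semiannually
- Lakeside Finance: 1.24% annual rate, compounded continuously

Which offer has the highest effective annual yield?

Atlas Capital: (1 + 0.0141/4)^4 − 1 = 1.417%
Granite Credit Union: (1 + 0.0200/2)^2 − 1 = 2.010%
Lakeside Finance: e^0.0124 − 1 = 1.248%
The highest effective annual rate is Granite Credit Union at 2.010%.

Granite Credit Union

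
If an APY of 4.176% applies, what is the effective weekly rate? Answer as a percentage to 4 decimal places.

The per-week rate i satisfies (1 + i)^52 = 1 + 0.04176.
i = 1.04176^(1/52) − 1 = 0.0007871 = 0.0787%.

0.0787%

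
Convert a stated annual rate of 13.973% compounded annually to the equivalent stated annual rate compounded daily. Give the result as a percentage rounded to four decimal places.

13.0815%

Compounded annually, EAR = nominal = 0.139730.
Solve (1 + r/365)^365 = 1.139730: r/365 = 1.139730^(1/365) − 1 = 0.000358, so r = 0.130815 = 13.0815%.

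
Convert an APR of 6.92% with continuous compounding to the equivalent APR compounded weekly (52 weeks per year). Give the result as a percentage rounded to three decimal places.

EAR under continuous compounding: e^0.0692 − 1 = 0.071651.
Solve (1 + r/52)^52 = 1.071651: r/52 = 1.071651^(1/52) − 1 = 0.001332, so r = 0.069246 = 6.925%.

6.925%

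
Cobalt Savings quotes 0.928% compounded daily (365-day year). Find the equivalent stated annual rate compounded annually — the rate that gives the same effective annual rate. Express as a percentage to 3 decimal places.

0.932%

EAR = (1 + 0.00928/365)^365 − 1 = 0.009323.
Compounded annually, the equivalent nominal rate is the EAR itself: 0.932%.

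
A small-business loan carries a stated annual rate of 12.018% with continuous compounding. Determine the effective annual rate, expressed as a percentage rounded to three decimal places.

12.770%

With continuous compounding, EAR = e^0.12018 − 1.
e^0.12018 = 1.127700, so EAR = 0.127700 = 12.770%.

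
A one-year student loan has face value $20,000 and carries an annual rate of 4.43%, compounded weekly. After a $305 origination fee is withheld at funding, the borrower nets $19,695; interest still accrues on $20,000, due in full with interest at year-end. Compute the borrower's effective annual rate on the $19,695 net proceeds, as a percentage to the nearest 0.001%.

Amount owed after one year: 20,000 × (1 + 0.0443/52)^52 = 20,000 × 1.045276 = $20,905.52.
Effective rate on net proceeds: 20,905.52 / 19,695 − 1 = 0.061464 = 6.146%.

6.146%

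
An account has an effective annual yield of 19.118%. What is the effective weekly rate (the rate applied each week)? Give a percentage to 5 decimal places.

The per-week rate i satisfies (1 + i)^52 = 1 + 0.19118.
i = 1.19118^(1/52) − 1 = 0.0033700 = 0.33700%.

0.33700%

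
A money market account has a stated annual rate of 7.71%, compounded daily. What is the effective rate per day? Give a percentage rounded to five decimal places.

With a nominal annual rate compounded daily, the periodic rate is the nominal rate divided by 365.
i = 0.0771 / 365 = 0.0002112 = 0.02112%.

0.02112%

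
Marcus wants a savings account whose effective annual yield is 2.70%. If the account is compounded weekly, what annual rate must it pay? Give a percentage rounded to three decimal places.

2.665%

(1 + r/52)^52 − 1 = 0.0270, so 1 + r/52 = 1.0270^(1/52).
r/52 = 0.000512, so r = 0.026649 = 2.665%.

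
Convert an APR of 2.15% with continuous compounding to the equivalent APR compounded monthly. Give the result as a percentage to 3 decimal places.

2.152%

EAR under continuous compounding: e^0.0215 − 1 = 0.021733.
Solve (1 + r/12)^12 = 1.021733: r/12 = 1.021733^(1/12) − 1 = 0.001793, so r = 0.021519 = 2.152%.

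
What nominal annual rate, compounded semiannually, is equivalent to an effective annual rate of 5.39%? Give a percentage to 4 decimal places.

(1 + r/2)^2 − 1 = 0.0539, so 1 + r/2 = 1.0539^(1/2).
r/2 = 0.026596, so r = 0.053193 = 5.3193%.

5.3193%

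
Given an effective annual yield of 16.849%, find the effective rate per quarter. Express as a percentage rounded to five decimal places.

3.96957%

The per-quarter rate i satisfies (1 + i)^4 = 1 + 0.16849.
i = 1.16849^(1/4) − 1 = 0.0396957 = 3.96957%.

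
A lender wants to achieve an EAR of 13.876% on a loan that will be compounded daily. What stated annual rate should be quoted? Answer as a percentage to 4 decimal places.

12.9963%

(1 + r/365)^365 − 1 = 0.13876, so 1 + r/365 = 1.13876^(1/365).
r/365 = 0.000356, so r = 0.129963 = 12.9963%.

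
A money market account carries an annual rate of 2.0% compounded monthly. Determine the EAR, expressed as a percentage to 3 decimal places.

2.018%

EAR = (1 + 0.020/12)^12 − 1.
= 1.020184 − 1 = 2.018%.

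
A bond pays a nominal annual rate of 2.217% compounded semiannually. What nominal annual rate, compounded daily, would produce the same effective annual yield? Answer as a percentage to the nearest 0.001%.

2.205%

EAR = (1 + 0.02217/2)^2 − 1 = 0.022293.
Solve (1 + r/365)^365 = 1.022293: r/365 = 1.022293^(1/365) − 1 = 0.000060, so r = 0.022049 = 2.205%.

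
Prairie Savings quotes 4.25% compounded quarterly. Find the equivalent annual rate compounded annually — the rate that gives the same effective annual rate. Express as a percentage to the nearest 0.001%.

EAR = (1 + 0.0425/4)^4 − 1 = 0.043182.
Compounded annually, the equivalent nominal rate is the EAR itself: 4.318%.

4.318%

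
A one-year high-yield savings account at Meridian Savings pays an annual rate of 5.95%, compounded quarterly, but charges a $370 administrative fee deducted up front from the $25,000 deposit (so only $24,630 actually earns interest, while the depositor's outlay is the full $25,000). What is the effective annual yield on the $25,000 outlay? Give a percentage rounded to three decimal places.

Value after one year: 24,630 × (1 + 0.0595/4)^4 = 24,630 × 1.060841 = $26,128.51.
Effective yield on the $25,000 outlay: 26,128.51 / 25,000 − 1 = 0.045140 = 4.514%.

4.514%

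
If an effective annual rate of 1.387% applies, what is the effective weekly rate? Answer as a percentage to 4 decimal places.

0.0265%

The per-week rate i satisfies (1 + i)^52 = 1 + 0.01387.
i = 1.01387^(1/52) − 1 = 0.0002649 = 0.0265%.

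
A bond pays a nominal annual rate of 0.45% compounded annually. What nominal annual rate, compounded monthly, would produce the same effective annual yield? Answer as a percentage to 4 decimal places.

Compounded annually, EAR = nominal = 0.004500.
Solve (1 + r/12)^12 = 1.004500: r/12 = 1.004500^(1/12) − 1 = 0.000374, so r = 0.004491 = 0.4491%.

0.4491%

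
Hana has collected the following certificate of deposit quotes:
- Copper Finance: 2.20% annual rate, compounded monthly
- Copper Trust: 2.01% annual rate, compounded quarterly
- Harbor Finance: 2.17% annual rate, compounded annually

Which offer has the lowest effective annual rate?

Copper Finance: (1 + 0.0220/12)^12 − 1 = 2.222%
Copper Trust: (1 + 0.0201/4)^4 − 1 = 2.025%
Harbor Finance: compounded annually, EAR = 2.170%
The lowest effective annual rate is Copper Trust at 2.025%.

Copper Trust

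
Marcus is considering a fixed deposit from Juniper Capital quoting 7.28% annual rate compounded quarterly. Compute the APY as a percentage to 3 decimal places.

EAR = (1 + 0.0728/4)^4 − 1.
= 1.074812 − 1 = 7.481%.

7.481%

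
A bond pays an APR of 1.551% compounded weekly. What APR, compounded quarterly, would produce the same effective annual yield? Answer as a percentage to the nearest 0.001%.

1.554%

EAR = (1 + 0.01551/52)^52 − 1 = 0.015629.
Solve (1 + r/4)^4 = 1.015629: r/4 = 1.015629^(1/4) − 1 = 0.003884, so r = 0.015538 = 1.554%.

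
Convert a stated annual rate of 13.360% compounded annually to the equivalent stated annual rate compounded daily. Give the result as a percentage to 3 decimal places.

12.542%

Compounded annually, EAR = nominal = 0.133600.
Solve (1 + r/365)^365 = 1.133600: r/365 = 1.133600^(1/365) − 1 = 0.000344, so r = 0.125420 = 12.542%.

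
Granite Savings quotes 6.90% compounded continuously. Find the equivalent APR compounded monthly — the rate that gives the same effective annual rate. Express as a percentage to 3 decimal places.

EAR under continuous compounding: e^0.0690 − 1 = 0.071436.
Solve (1 + r/12)^12 = 1.071436: r/12 = 1.071436^(1/12) − 1 = 0.005767, so r = 0.069199 = 6.920%.

6.920%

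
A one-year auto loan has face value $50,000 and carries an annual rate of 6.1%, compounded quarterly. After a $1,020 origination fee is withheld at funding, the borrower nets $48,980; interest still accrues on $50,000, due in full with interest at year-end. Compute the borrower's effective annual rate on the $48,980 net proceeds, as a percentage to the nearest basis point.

Amount owed after one year: 50,000 × (1 + 0.061/4)^4 = 50,000 × 1.062410 = $53,120.48.
Effective rate on net proceeds: 53,120.48 / 48,980 − 1 = 0.084534 = 8.45%.

8.45%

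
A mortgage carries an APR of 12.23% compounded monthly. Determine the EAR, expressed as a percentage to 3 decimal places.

EAR = (1 + 0.1223/12)^12 − 1.
= 1.129394 − 1 = 12.939%.

12.939%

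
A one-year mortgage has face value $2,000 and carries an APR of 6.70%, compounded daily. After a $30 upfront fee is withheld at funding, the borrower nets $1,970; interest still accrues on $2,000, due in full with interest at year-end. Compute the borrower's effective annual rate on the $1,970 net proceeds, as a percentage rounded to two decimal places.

Amount owed after one year: 2,000 × (1 + 0.0670/365)^365 = 2,000 × 1.069289 = $2,138.58.
Effective rate on net proceeds: 2,138.58 / 1,970 − 1 = 0.085572 = 8.56%.

8.56%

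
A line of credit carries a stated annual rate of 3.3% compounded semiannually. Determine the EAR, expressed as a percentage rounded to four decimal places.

EAR = (1 + 0.033/2)^2 − 1.
= (1 + 0.016500)^2 − 1 = 1.033272 − 1 = 3.3272%.

3.3272%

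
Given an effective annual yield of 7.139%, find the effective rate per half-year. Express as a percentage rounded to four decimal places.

3.5080%

The per-half-year rate i satisfies (1 + i)^2 = 1 + 0.07139.
i = 1.07139^(1/2) − 1 = 0.0350797 = 3.5080%.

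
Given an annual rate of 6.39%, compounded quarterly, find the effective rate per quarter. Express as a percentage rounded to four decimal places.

1.5975%

With a nominal annual rate compounded quarterly, the periodic rate is the nominal rate divided by 4.
i = 0.0639 / 4 = 0.0159750 = 1.5975%.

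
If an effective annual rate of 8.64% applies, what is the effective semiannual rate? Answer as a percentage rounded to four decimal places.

4.2305%

The per-half-year rate i satisfies (1 + i)^2 = 1 + 0.0864.
i = 1.0864^(1/2) − 1 = 0.0423051 = 4.2305%.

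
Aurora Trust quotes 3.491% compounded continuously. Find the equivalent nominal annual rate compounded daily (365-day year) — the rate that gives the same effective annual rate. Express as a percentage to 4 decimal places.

3.4912%

EAR under continuous compounding: e^0.03491 − 1 = 0.035527.
Solve (1 + r/365)^365 = 1.035527: r/365 = 1.035527^(1/365) − 1 = 0.000096, so r = 0.034912 = 3.4912%.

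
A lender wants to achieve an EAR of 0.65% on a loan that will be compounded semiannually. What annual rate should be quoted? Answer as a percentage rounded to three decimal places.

0.649%

(1 + r/2)^2 − 1 = 0.0065, so 1 + r/2 = 1.0065^(1/2).
r/2 = 0.003245, so r = 0.006489 = 0.649%.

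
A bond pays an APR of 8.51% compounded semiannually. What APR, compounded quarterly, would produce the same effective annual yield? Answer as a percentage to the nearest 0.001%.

8.421%

EAR = (1 + 0.0851/2)^2 − 1 = 0.086911.
Solve (1 + r/4)^4 = 1.086911: r/4 = 1.086911^(1/4) − 1 = 0.021053, so r = 0.084214 = 8.421%.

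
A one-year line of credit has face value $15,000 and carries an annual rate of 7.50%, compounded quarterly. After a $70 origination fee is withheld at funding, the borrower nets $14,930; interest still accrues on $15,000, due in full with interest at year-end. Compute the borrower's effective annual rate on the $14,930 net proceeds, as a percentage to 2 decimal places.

Amount owed after one year: 15,000 × (1 + 0.0750/4)^4 = 15,000 × 1.077136 = $16,157.04.
Effective rate on net proceeds: 16,157.04 / 14,930 − 1 = 0.082186 = 8.22%.

8.22%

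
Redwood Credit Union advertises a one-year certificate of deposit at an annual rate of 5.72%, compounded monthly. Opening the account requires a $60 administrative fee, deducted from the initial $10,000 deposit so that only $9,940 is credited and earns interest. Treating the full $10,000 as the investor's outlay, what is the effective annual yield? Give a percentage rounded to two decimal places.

Value after one year: 9,940 × (1 + 0.0572/12)^12 = 9,940 × 1.058724 = $10,523.71.
Effective yield on the $10,000 outlay: 10,523.71 / 10,000 − 1 = 0.052371 = 5.24%.

5.24%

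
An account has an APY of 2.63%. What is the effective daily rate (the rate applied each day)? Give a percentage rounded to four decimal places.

The per-day rate i satisfies (1 + i)^365 = 1 + 0.0263.
i = 1.0263^(1/365) − 1 = 0.0000711 = 0.0071%.

0.0071%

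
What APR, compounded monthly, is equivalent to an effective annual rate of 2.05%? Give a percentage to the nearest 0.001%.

2.031%

(1 + r/12)^12 − 1 = 0.0205, so 1 + r/12 = 1.0205^(1/12).
r/12 = 0.001692, so r = 0.020310 = 2.031%.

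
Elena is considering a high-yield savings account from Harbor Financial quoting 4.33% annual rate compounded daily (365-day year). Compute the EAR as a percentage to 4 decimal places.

4.4248%

EAR = (1 + 0.0433/365)^365 − 1.
= 1.044248 − 1 = 4.4248%.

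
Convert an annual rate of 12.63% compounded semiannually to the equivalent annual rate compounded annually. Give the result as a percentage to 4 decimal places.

13.0288%

EAR = (1 + 0.1263/2)^2 − 1 = 0.130288.
Compounded annually, the equivalent nominal rate is the EAR itself: 13.0288%.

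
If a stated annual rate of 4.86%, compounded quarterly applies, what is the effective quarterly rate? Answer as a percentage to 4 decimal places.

With a nominal annual rate compounded quarterly, the periodic rate is the nominal rate divided by 4.
i = 0.0486 / 4 = 0.0121500 = 1.2150%.

1.2150%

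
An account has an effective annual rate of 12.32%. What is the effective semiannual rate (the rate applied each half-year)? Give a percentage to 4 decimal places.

The per-half-year rate i satisfies (1 + i)^2 = 1 + 0.1232.
i = 1.1232^(1/2) − 1 = 0.0598113 = 5.9811%.

5.9811%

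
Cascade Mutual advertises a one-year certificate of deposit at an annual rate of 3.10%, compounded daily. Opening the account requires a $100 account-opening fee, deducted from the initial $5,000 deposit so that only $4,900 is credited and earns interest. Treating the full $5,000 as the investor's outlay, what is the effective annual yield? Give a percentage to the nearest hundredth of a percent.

Value after one year: 4,900 × (1 + 0.0310/365)^365 = 4,900 × 1.031484 = $5,054.27.
Effective yield on the $5,000 outlay: 5,054.27 / 5,000 − 1 = 0.010854 = 1.09%.

1.09%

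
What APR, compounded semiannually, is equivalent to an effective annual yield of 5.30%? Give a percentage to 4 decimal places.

(1 + r/2)^2 − 1 = 0.0530, so 1 + r/2 = 1.0530^(1/2).
r/2 = 0.026158, so r = 0.052316 = 5.2316%.

5.2316%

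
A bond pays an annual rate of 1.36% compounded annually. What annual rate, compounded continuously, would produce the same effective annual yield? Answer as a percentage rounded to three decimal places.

1.351%

Compounded annually, EAR = nominal = 0.013600.
Equivalent continuous rate: r = ln(1 + 0.013600) = 0.013508 = 1.351%.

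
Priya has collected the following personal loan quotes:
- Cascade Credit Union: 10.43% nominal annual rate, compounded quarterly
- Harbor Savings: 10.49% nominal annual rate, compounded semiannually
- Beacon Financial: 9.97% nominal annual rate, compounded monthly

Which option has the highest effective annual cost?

Cascade Credit Union

Cascade Credit Union: (1 + 0.1043/4)^4 − 1 = 10.845%
Harbor Savings: (1 + 0.1049/2)^2 − 1 = 10.765%
Beacon Financial: (1 + 0.0997/12)^12 − 1 = 10.438%
The highest effective annual rate is Cascade Credit Union at 10.845%.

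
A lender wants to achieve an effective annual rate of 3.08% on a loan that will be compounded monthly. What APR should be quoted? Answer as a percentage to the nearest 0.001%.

3.037%

(1 + r/12)^12 − 1 = 0.0308, so 1 + r/12 = 1.0308^(1/12).
r/12 = 0.002531, so r = 0.030374 = 3.037%.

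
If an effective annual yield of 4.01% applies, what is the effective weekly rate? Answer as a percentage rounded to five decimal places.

0.07564%

The per-week rate i satisfies (1 + i)^52 = 1 + 0.0401.
i = 1.0401^(1/52) − 1 = 0.0007564 = 0.07564%.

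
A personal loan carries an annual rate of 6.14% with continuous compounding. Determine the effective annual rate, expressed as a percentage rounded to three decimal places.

With continuous compounding, EAR = e^0.0614 − 1.
e^0.0614 = 1.063324, so EAR = 0.063324 = 6.332%.

6.332%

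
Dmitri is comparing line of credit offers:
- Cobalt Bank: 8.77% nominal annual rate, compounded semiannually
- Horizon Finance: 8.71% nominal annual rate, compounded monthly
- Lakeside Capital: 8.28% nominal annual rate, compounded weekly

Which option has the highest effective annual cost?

Horizon Finance

Cobalt Bank: (1 + 0.0877/2)^2 − 1 = 8.962%
Horizon Finance: (1 + 0.0871/12)^12 − 1 = 9.066%
Lakeside Capital: (1 + 0.0828/52)^52 − 1 = 8.625%
The highest effective annual rate is Horizon Finance at 9.066%.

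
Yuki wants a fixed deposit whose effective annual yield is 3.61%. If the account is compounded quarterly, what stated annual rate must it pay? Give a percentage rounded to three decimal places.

(1 + r/4)^4 − 1 = 0.0361, so 1 + r/4 = 1.0361^(1/4).
r/4 = 0.008905, so r = 0.035621 = 3.562%.

3.562%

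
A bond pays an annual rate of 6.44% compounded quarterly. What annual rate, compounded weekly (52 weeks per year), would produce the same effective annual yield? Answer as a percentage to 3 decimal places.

6.393%

EAR = (1 + 0.0644/4)^4 − 1 = 0.065972.
Solve (1 + r/52)^52 = 1.065972: r/52 = 1.065972^(1/52) − 1 = 0.001229, so r = 0.063926 = 6.393%.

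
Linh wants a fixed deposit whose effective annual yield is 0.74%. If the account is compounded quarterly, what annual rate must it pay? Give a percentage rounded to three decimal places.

0.738%

(1 + r/4)^4 − 1 = 0.0074, so 1 + r/4 = 1.0074^(1/4).
r/4 = 0.001845, so r = 0.007380 = 0.738%.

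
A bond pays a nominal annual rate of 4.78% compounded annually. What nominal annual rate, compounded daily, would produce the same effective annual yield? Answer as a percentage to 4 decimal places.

4.6696%

Compounded annually, EAR = nominal = 0.047800.
Solve (1 + r/365)^365 = 1.047800: r/365 = 1.047800^(1/365) − 1 = 0.000128, so r = 0.046696 = 4.6696%.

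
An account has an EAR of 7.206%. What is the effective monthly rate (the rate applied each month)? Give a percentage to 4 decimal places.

0.5815%

The per-month rate i satisfies (1 + i)^12 = 1 + 0.07206.
i = 1.07206^(1/12) − 1 = 0.0058153 = 0.5815%.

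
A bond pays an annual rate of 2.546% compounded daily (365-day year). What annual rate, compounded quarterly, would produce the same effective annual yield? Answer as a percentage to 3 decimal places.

EAR = (1 + 0.02546/365)^365 − 1 = 0.025786.
Solve (1 + r/4)^4 = 1.025786: r/4 = 1.025786^(1/4) − 1 = 0.006385, so r = 0.025540 = 2.554%.

2.554%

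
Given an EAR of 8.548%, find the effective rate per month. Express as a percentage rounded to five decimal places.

The per-month rate i satisfies (1 + i)^12 = 1 + 0.08548.
i = 1.08548^(1/12) − 1 = 0.0068586 = 0.68586%.

0.68586%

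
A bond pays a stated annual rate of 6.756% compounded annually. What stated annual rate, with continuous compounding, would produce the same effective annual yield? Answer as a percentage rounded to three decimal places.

Compounded annually, EAR = nominal = 0.067560.
Equivalent continuous rate: r = ln(1 + 0.067560) = 0.065376 = 6.538%.

6.538%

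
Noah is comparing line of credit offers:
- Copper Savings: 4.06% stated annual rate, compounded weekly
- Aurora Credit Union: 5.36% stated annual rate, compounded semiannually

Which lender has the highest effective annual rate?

Aurora Credit Union

Copper Savings: (1 + 0.0406/52)^52 − 1 = 4.142%
Aurora Credit Union: (1 + 0.0536/2)^2 − 1 = 5.432%
The highest effective annual rate is Aurora Credit Union at 5.432%.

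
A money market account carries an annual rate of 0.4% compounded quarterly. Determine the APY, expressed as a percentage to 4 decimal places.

EAR = (1 + 0.004/4)^4 − 1.
= 1.004006 − 1 = 0.4006%.

0.4006%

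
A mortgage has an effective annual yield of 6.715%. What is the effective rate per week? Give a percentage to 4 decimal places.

0.1251%

The per-week rate i satisfies (1 + i)^52 = 1 + 0.06715.
i = 1.06715^(1/52) − 1 = 0.0012506 = 0.1251%.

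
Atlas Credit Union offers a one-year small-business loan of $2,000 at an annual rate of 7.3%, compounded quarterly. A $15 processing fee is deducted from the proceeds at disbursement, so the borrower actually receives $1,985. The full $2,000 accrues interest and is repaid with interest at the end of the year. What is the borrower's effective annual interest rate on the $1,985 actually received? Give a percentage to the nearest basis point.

Amount owed after one year: 2,000 × (1 + 0.073/4)^4 = 2,000 × 1.075023 = $2,150.05.
Effective rate on net proceeds: 2,150.05 / 1,985 − 1 = 0.083146 = 8.31%.

8.31%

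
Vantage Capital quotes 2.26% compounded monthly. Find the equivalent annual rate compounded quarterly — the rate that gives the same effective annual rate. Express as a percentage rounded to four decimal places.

EAR = (1 + 0.0226/12)^12 − 1 = 0.022836.
Solve (1 + r/4)^4 = 1.022836: r/4 = 1.022836^(1/4) − 1 = 0.005661, so r = 0.022643 = 2.2643%.

2.2643%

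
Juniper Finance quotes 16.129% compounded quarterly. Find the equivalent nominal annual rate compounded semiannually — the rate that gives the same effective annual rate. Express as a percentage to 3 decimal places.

EAR = (1 + 0.16129/4)^4 − 1 = 0.171310.
Solve (1 + r/2)^2 = 1.171310: r/2 = 1.171310^(1/2) − 1 = 0.082271, so r = 0.164542 = 16.454%.

16.454%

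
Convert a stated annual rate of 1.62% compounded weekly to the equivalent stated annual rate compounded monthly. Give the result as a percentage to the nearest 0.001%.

1.621%

EAR = (1 + 0.0162/52)^52 − 1 = 0.016329.
Solve (1 + r/12)^12 = 1.016329: r/12 = 1.016329^(1/12) − 1 = 0.001351, so r = 0.016208 = 1.621%.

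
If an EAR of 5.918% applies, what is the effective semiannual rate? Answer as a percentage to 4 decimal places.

The per-half-year rate i satisfies (1 + i)^2 = 1 + 0.05918.
i = 1.05918^(1/2) − 1 = 0.0291647 = 2.9165%.

2.9165%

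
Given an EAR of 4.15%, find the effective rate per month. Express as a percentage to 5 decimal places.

The per-month rate i satisfies (1 + i)^12 = 1 + 0.0415.
i = 1.0415^(1/12) − 1 = 0.0033942 = 0.33942%.

0.33942%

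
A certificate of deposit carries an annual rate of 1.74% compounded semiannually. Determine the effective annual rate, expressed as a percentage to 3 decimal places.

1.748%

EAR = (1 + 0.0174/2)^2 − 1.
= (1 + 0.008700)^2 − 1 = 1.017476 − 1 = 1.748%.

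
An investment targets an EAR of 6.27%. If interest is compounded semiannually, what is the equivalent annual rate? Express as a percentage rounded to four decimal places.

6.1747%

(1 + r/2)^2 − 1 = 0.0627, so 1 + r/2 = 1.0627^(1/2).
r/2 = 0.030873, so r = 0.061747 = 6.1747%.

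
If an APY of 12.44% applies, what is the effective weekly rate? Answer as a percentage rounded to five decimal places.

The per-week rate i satisfies (1 + i)^52 = 1 + 0.1244.
i = 1.1244^(1/52) − 1 = 0.0022573 = 0.22573%.

0.22573%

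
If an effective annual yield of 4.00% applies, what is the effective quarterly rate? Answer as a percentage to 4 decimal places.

0.9853%

The per-quarter rate i satisfies (1 + i)^4 = 1 + 0.0400.
i = 1.0400^(1/4) − 1 = 0.0098534 = 0.9853%.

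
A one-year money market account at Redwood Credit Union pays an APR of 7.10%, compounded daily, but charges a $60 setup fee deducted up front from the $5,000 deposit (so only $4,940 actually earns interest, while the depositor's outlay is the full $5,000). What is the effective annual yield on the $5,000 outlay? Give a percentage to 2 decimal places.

6.07%

Value after one year: 4,940 × (1 + 0.0710/365)^365 = 4,940 × 1.073574 = $5,303.45.
Effective yield on the $5,000 outlay: 5,303.45 / 5,000 − 1 = 0.060691 = 6.07%.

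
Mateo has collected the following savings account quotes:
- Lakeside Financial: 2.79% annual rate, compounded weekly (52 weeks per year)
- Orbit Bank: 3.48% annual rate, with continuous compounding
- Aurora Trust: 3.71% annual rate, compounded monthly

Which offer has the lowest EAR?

Lakeside Financial: (1 + 0.0279/52)^52 − 1 = 2.829%
Orbit Bank: e^0.0348 − 1 = 3.541%
Aurora Trust: (1 + 0.0371/12)^12 − 1 = 3.774%
The lowest effective annual rate is Lakeside Financial at 2.829%.

Lakeside Financial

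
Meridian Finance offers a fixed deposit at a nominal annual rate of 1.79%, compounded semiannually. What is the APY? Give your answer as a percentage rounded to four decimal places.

1.7980%

EAR = (1 + 0.0179/2)^2 − 1.
= (1 + 0.008950)^2 − 1 = 1.017980 − 1 = 1.7980%.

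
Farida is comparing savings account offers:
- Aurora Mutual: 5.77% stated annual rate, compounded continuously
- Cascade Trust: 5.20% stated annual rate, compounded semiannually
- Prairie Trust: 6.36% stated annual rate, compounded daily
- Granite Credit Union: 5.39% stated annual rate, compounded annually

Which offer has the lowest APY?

Cascade Trust

Aurora Mutual: e^0.0577 − 1 = 5.940%
Cascade Trust: (1 + 0.0520/2)^2 − 1 = 5.268%
Prairie Trust: (1 + 0.0636/365)^365 − 1 = 6.566%
Granite Credit Union: compounded annually, EAR = 5.390%
The lowest effective annual rate is Cascade Trust at 5.268%.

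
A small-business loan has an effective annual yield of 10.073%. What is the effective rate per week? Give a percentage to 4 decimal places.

The per-week rate i satisfies (1 + i)^52 = 1 + 0.10073.
i = 1.10073^(1/52) − 1 = 0.0018474 = 0.1847%.

0.1847%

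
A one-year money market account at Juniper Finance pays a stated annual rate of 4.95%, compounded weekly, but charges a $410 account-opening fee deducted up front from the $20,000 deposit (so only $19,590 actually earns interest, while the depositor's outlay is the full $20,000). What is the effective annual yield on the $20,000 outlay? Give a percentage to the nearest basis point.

Value after one year: 19,590 × (1 + 0.0495/52)^52 = 19,590 × 1.050721 = $20,583.62.
Effective yield on the $20,000 outlay: 20,583.62 / 20,000 − 1 = 0.029181 = 2.92%.

2.92%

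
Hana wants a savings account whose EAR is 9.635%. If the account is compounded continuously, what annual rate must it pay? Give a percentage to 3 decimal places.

Continuous: nominal r satisfies e^r − 1 = 0.09635.
r = ln(1 + 0.09635) = ln(1.09635) = 0.091986 = 9.199%.

9.199%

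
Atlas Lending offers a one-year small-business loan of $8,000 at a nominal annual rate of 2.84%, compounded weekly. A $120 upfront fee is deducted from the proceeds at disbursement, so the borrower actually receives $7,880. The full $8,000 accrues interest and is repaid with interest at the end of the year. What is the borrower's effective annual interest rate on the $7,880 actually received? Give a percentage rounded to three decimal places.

4.447%

Amount owed after one year: 8,000 × (1 + 0.0284/52)^52 = 8,000 × 1.028799 = $8,230.39.
Effective rate on net proceeds: 8,230.39 / 7,880 − 1 = 0.044466 = 4.447%.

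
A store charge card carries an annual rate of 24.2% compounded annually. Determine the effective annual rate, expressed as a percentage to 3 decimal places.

Annual compounding means the effective rate equals the nominal rate: 24.200%.

24.200%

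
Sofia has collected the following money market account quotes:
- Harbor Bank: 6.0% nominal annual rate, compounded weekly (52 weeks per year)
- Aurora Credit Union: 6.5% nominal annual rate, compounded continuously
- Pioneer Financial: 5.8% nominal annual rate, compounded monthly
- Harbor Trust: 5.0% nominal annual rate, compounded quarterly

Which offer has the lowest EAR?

Harbor Bank: (1 + 0.060/52)^52 − 1 = 6.180%
Aurora Credit Union: e^0.065 − 1 = 6.716%
Pioneer Financial: (1 + 0.058/12)^12 − 1 = 5.957%
Harbor Trust: (1 + 0.050/4)^4 − 1 = 5.095%
The lowest effective annual rate is Harbor Trust at 5.095%.

Harbor Trust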